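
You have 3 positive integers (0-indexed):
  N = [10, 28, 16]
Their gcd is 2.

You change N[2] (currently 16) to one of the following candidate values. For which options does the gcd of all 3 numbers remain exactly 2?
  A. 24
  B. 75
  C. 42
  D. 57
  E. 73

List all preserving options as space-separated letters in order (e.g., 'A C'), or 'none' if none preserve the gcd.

Old gcd = 2; gcd of others (without N[2]) = 2
New gcd for candidate v: gcd(2, v). Preserves old gcd iff gcd(2, v) = 2.
  Option A: v=24, gcd(2,24)=2 -> preserves
  Option B: v=75, gcd(2,75)=1 -> changes
  Option C: v=42, gcd(2,42)=2 -> preserves
  Option D: v=57, gcd(2,57)=1 -> changes
  Option E: v=73, gcd(2,73)=1 -> changes

Answer: A C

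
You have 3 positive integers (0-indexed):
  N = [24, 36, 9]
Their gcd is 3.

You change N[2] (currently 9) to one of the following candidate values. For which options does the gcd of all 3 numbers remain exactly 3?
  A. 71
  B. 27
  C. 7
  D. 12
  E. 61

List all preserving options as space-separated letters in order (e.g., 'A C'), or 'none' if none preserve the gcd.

Answer: B

Derivation:
Old gcd = 3; gcd of others (without N[2]) = 12
New gcd for candidate v: gcd(12, v). Preserves old gcd iff gcd(12, v) = 3.
  Option A: v=71, gcd(12,71)=1 -> changes
  Option B: v=27, gcd(12,27)=3 -> preserves
  Option C: v=7, gcd(12,7)=1 -> changes
  Option D: v=12, gcd(12,12)=12 -> changes
  Option E: v=61, gcd(12,61)=1 -> changes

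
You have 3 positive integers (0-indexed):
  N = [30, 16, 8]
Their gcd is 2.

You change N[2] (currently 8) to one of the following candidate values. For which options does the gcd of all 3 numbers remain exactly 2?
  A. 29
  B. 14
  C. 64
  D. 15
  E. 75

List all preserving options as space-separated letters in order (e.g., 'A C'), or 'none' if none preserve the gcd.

Answer: B C

Derivation:
Old gcd = 2; gcd of others (without N[2]) = 2
New gcd for candidate v: gcd(2, v). Preserves old gcd iff gcd(2, v) = 2.
  Option A: v=29, gcd(2,29)=1 -> changes
  Option B: v=14, gcd(2,14)=2 -> preserves
  Option C: v=64, gcd(2,64)=2 -> preserves
  Option D: v=15, gcd(2,15)=1 -> changes
  Option E: v=75, gcd(2,75)=1 -> changes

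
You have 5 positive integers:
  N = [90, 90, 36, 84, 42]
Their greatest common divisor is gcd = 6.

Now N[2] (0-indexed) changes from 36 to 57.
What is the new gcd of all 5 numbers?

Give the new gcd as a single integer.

Numbers: [90, 90, 36, 84, 42], gcd = 6
Change: index 2, 36 -> 57
gcd of the OTHER numbers (without index 2): gcd([90, 90, 84, 42]) = 6
New gcd = gcd(g_others, new_val) = gcd(6, 57) = 3

Answer: 3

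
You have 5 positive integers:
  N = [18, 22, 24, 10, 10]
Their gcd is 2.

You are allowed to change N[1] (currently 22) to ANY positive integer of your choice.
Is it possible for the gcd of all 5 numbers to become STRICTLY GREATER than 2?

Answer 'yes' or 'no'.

Answer: no

Derivation:
Current gcd = 2
gcd of all OTHER numbers (without N[1]=22): gcd([18, 24, 10, 10]) = 2
The new gcd after any change is gcd(2, new_value).
This can be at most 2.
Since 2 = old gcd 2, the gcd can only stay the same or decrease.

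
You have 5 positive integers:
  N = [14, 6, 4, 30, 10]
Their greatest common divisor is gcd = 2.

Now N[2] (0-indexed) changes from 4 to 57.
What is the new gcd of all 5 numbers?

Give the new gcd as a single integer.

Answer: 1

Derivation:
Numbers: [14, 6, 4, 30, 10], gcd = 2
Change: index 2, 4 -> 57
gcd of the OTHER numbers (without index 2): gcd([14, 6, 30, 10]) = 2
New gcd = gcd(g_others, new_val) = gcd(2, 57) = 1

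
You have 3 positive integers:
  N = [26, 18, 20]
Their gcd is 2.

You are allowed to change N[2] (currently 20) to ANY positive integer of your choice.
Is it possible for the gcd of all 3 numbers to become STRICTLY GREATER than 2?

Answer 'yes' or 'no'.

Current gcd = 2
gcd of all OTHER numbers (without N[2]=20): gcd([26, 18]) = 2
The new gcd after any change is gcd(2, new_value).
This can be at most 2.
Since 2 = old gcd 2, the gcd can only stay the same or decrease.

Answer: no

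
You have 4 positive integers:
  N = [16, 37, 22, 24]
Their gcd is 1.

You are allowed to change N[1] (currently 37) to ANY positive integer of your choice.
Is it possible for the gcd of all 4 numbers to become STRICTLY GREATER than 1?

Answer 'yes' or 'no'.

Answer: yes

Derivation:
Current gcd = 1
gcd of all OTHER numbers (without N[1]=37): gcd([16, 22, 24]) = 2
The new gcd after any change is gcd(2, new_value).
This can be at most 2.
Since 2 > old gcd 1, the gcd CAN increase (e.g., set N[1] = 2).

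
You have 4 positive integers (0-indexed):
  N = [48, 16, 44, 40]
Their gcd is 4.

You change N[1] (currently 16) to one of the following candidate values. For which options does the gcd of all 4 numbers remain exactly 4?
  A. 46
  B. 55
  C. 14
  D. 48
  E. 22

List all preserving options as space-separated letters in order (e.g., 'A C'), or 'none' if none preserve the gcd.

Answer: D

Derivation:
Old gcd = 4; gcd of others (without N[1]) = 4
New gcd for candidate v: gcd(4, v). Preserves old gcd iff gcd(4, v) = 4.
  Option A: v=46, gcd(4,46)=2 -> changes
  Option B: v=55, gcd(4,55)=1 -> changes
  Option C: v=14, gcd(4,14)=2 -> changes
  Option D: v=48, gcd(4,48)=4 -> preserves
  Option E: v=22, gcd(4,22)=2 -> changes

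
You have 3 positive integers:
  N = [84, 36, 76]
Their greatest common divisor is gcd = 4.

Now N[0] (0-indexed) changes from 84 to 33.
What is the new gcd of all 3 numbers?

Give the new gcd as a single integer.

Numbers: [84, 36, 76], gcd = 4
Change: index 0, 84 -> 33
gcd of the OTHER numbers (without index 0): gcd([36, 76]) = 4
New gcd = gcd(g_others, new_val) = gcd(4, 33) = 1

Answer: 1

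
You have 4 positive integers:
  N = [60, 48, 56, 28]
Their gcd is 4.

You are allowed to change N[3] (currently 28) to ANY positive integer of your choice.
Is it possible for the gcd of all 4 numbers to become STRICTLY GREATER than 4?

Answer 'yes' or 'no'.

Current gcd = 4
gcd of all OTHER numbers (without N[3]=28): gcd([60, 48, 56]) = 4
The new gcd after any change is gcd(4, new_value).
This can be at most 4.
Since 4 = old gcd 4, the gcd can only stay the same or decrease.

Answer: no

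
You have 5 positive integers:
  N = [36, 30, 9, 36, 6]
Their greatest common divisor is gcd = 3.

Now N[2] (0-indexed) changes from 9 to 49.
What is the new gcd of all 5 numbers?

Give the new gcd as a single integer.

Answer: 1

Derivation:
Numbers: [36, 30, 9, 36, 6], gcd = 3
Change: index 2, 9 -> 49
gcd of the OTHER numbers (without index 2): gcd([36, 30, 36, 6]) = 6
New gcd = gcd(g_others, new_val) = gcd(6, 49) = 1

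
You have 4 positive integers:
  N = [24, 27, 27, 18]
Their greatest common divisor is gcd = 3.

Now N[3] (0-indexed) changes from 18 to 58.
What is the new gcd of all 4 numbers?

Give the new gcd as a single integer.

Numbers: [24, 27, 27, 18], gcd = 3
Change: index 3, 18 -> 58
gcd of the OTHER numbers (without index 3): gcd([24, 27, 27]) = 3
New gcd = gcd(g_others, new_val) = gcd(3, 58) = 1

Answer: 1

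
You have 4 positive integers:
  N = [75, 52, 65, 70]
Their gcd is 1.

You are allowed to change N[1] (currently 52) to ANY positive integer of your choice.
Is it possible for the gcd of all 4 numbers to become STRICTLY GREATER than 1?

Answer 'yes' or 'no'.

Current gcd = 1
gcd of all OTHER numbers (without N[1]=52): gcd([75, 65, 70]) = 5
The new gcd after any change is gcd(5, new_value).
This can be at most 5.
Since 5 > old gcd 1, the gcd CAN increase (e.g., set N[1] = 5).

Answer: yes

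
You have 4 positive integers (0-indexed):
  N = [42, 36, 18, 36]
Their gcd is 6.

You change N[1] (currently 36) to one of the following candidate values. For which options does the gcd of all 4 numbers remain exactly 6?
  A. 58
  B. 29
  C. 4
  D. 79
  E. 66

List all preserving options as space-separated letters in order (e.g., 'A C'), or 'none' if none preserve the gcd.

Old gcd = 6; gcd of others (without N[1]) = 6
New gcd for candidate v: gcd(6, v). Preserves old gcd iff gcd(6, v) = 6.
  Option A: v=58, gcd(6,58)=2 -> changes
  Option B: v=29, gcd(6,29)=1 -> changes
  Option C: v=4, gcd(6,4)=2 -> changes
  Option D: v=79, gcd(6,79)=1 -> changes
  Option E: v=66, gcd(6,66)=6 -> preserves

Answer: E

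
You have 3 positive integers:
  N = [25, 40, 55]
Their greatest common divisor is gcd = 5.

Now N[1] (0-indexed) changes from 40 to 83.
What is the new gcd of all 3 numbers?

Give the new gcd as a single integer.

Answer: 1

Derivation:
Numbers: [25, 40, 55], gcd = 5
Change: index 1, 40 -> 83
gcd of the OTHER numbers (without index 1): gcd([25, 55]) = 5
New gcd = gcd(g_others, new_val) = gcd(5, 83) = 1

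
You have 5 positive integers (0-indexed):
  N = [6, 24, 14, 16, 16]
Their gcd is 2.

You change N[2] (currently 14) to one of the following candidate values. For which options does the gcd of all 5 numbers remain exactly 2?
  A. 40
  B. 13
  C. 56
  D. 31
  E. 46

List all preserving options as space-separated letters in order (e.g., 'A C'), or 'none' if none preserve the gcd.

Old gcd = 2; gcd of others (without N[2]) = 2
New gcd for candidate v: gcd(2, v). Preserves old gcd iff gcd(2, v) = 2.
  Option A: v=40, gcd(2,40)=2 -> preserves
  Option B: v=13, gcd(2,13)=1 -> changes
  Option C: v=56, gcd(2,56)=2 -> preserves
  Option D: v=31, gcd(2,31)=1 -> changes
  Option E: v=46, gcd(2,46)=2 -> preserves

Answer: A C E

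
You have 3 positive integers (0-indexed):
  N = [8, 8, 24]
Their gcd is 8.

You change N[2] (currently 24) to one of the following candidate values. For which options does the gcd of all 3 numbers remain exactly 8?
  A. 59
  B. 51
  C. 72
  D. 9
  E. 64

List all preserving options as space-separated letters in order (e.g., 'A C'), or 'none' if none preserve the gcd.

Answer: C E

Derivation:
Old gcd = 8; gcd of others (without N[2]) = 8
New gcd for candidate v: gcd(8, v). Preserves old gcd iff gcd(8, v) = 8.
  Option A: v=59, gcd(8,59)=1 -> changes
  Option B: v=51, gcd(8,51)=1 -> changes
  Option C: v=72, gcd(8,72)=8 -> preserves
  Option D: v=9, gcd(8,9)=1 -> changes
  Option E: v=64, gcd(8,64)=8 -> preserves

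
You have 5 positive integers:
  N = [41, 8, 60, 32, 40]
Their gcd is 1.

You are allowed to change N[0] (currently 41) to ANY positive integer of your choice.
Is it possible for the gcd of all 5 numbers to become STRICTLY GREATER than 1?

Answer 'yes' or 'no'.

Answer: yes

Derivation:
Current gcd = 1
gcd of all OTHER numbers (without N[0]=41): gcd([8, 60, 32, 40]) = 4
The new gcd after any change is gcd(4, new_value).
This can be at most 4.
Since 4 > old gcd 1, the gcd CAN increase (e.g., set N[0] = 4).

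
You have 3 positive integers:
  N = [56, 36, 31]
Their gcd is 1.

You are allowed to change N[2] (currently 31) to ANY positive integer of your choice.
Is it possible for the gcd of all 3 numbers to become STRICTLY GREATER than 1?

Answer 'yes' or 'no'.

Answer: yes

Derivation:
Current gcd = 1
gcd of all OTHER numbers (without N[2]=31): gcd([56, 36]) = 4
The new gcd after any change is gcd(4, new_value).
This can be at most 4.
Since 4 > old gcd 1, the gcd CAN increase (e.g., set N[2] = 4).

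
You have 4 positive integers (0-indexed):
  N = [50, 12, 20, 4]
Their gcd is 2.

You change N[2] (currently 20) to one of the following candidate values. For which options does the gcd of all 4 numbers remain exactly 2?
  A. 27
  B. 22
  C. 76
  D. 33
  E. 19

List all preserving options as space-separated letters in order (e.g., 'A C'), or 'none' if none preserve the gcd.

Answer: B C

Derivation:
Old gcd = 2; gcd of others (without N[2]) = 2
New gcd for candidate v: gcd(2, v). Preserves old gcd iff gcd(2, v) = 2.
  Option A: v=27, gcd(2,27)=1 -> changes
  Option B: v=22, gcd(2,22)=2 -> preserves
  Option C: v=76, gcd(2,76)=2 -> preserves
  Option D: v=33, gcd(2,33)=1 -> changes
  Option E: v=19, gcd(2,19)=1 -> changes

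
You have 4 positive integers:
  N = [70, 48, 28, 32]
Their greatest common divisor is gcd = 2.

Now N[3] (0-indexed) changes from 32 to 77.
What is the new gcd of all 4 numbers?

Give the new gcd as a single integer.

Numbers: [70, 48, 28, 32], gcd = 2
Change: index 3, 32 -> 77
gcd of the OTHER numbers (without index 3): gcd([70, 48, 28]) = 2
New gcd = gcd(g_others, new_val) = gcd(2, 77) = 1

Answer: 1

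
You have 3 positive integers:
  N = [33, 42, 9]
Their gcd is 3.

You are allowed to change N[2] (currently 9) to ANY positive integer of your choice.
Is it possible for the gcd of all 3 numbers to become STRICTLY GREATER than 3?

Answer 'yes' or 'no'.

Current gcd = 3
gcd of all OTHER numbers (without N[2]=9): gcd([33, 42]) = 3
The new gcd after any change is gcd(3, new_value).
This can be at most 3.
Since 3 = old gcd 3, the gcd can only stay the same or decrease.

Answer: no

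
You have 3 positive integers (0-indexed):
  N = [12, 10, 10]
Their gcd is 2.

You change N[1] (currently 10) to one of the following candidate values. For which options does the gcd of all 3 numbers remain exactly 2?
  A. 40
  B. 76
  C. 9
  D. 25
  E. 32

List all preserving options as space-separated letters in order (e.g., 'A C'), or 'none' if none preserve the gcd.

Answer: A B E

Derivation:
Old gcd = 2; gcd of others (without N[1]) = 2
New gcd for candidate v: gcd(2, v). Preserves old gcd iff gcd(2, v) = 2.
  Option A: v=40, gcd(2,40)=2 -> preserves
  Option B: v=76, gcd(2,76)=2 -> preserves
  Option C: v=9, gcd(2,9)=1 -> changes
  Option D: v=25, gcd(2,25)=1 -> changes
  Option E: v=32, gcd(2,32)=2 -> preserves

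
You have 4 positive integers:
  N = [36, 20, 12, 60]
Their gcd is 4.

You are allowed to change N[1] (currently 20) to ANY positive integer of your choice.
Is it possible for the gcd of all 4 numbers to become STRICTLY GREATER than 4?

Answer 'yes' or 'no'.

Current gcd = 4
gcd of all OTHER numbers (without N[1]=20): gcd([36, 12, 60]) = 12
The new gcd after any change is gcd(12, new_value).
This can be at most 12.
Since 12 > old gcd 4, the gcd CAN increase (e.g., set N[1] = 12).

Answer: yes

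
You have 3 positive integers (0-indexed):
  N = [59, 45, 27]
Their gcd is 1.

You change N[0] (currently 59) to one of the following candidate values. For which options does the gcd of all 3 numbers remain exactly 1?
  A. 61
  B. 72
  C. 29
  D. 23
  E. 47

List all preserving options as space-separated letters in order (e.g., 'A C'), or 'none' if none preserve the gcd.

Answer: A C D E

Derivation:
Old gcd = 1; gcd of others (without N[0]) = 9
New gcd for candidate v: gcd(9, v). Preserves old gcd iff gcd(9, v) = 1.
  Option A: v=61, gcd(9,61)=1 -> preserves
  Option B: v=72, gcd(9,72)=9 -> changes
  Option C: v=29, gcd(9,29)=1 -> preserves
  Option D: v=23, gcd(9,23)=1 -> preserves
  Option E: v=47, gcd(9,47)=1 -> preserves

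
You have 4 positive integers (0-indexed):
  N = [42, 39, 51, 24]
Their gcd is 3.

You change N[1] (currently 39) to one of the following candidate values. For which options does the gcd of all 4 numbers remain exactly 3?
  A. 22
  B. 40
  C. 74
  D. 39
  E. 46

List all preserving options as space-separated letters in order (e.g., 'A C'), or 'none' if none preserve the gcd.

Old gcd = 3; gcd of others (without N[1]) = 3
New gcd for candidate v: gcd(3, v). Preserves old gcd iff gcd(3, v) = 3.
  Option A: v=22, gcd(3,22)=1 -> changes
  Option B: v=40, gcd(3,40)=1 -> changes
  Option C: v=74, gcd(3,74)=1 -> changes
  Option D: v=39, gcd(3,39)=3 -> preserves
  Option E: v=46, gcd(3,46)=1 -> changes

Answer: D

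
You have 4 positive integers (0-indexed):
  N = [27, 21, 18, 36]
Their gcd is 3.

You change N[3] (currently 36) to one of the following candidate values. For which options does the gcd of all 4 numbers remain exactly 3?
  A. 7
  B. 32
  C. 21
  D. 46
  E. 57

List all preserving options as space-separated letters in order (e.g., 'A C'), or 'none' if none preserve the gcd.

Answer: C E

Derivation:
Old gcd = 3; gcd of others (without N[3]) = 3
New gcd for candidate v: gcd(3, v). Preserves old gcd iff gcd(3, v) = 3.
  Option A: v=7, gcd(3,7)=1 -> changes
  Option B: v=32, gcd(3,32)=1 -> changes
  Option C: v=21, gcd(3,21)=3 -> preserves
  Option D: v=46, gcd(3,46)=1 -> changes
  Option E: v=57, gcd(3,57)=3 -> preserves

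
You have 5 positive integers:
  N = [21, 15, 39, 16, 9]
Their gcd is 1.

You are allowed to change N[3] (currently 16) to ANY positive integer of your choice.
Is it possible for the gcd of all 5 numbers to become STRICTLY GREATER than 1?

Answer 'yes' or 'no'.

Answer: yes

Derivation:
Current gcd = 1
gcd of all OTHER numbers (without N[3]=16): gcd([21, 15, 39, 9]) = 3
The new gcd after any change is gcd(3, new_value).
This can be at most 3.
Since 3 > old gcd 1, the gcd CAN increase (e.g., set N[3] = 3).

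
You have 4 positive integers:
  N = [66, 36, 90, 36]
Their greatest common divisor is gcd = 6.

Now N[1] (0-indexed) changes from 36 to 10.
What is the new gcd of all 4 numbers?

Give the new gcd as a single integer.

Numbers: [66, 36, 90, 36], gcd = 6
Change: index 1, 36 -> 10
gcd of the OTHER numbers (without index 1): gcd([66, 90, 36]) = 6
New gcd = gcd(g_others, new_val) = gcd(6, 10) = 2

Answer: 2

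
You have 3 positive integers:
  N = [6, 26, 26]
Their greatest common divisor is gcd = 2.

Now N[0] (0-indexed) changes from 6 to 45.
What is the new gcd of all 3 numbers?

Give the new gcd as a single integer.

Answer: 1

Derivation:
Numbers: [6, 26, 26], gcd = 2
Change: index 0, 6 -> 45
gcd of the OTHER numbers (without index 0): gcd([26, 26]) = 26
New gcd = gcd(g_others, new_val) = gcd(26, 45) = 1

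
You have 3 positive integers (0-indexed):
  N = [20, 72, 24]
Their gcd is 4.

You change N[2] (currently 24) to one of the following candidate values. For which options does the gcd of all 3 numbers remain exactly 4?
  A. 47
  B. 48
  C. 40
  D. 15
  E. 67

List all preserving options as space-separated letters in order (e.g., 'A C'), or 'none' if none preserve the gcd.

Answer: B C

Derivation:
Old gcd = 4; gcd of others (without N[2]) = 4
New gcd for candidate v: gcd(4, v). Preserves old gcd iff gcd(4, v) = 4.
  Option A: v=47, gcd(4,47)=1 -> changes
  Option B: v=48, gcd(4,48)=4 -> preserves
  Option C: v=40, gcd(4,40)=4 -> preserves
  Option D: v=15, gcd(4,15)=1 -> changes
  Option E: v=67, gcd(4,67)=1 -> changes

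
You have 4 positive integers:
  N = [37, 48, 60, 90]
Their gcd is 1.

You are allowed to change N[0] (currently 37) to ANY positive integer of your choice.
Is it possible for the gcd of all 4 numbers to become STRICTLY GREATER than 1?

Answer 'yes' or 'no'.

Current gcd = 1
gcd of all OTHER numbers (without N[0]=37): gcd([48, 60, 90]) = 6
The new gcd after any change is gcd(6, new_value).
This can be at most 6.
Since 6 > old gcd 1, the gcd CAN increase (e.g., set N[0] = 6).

Answer: yes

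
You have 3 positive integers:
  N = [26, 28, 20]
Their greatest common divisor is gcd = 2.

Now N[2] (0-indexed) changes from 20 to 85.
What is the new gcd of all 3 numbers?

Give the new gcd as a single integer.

Answer: 1

Derivation:
Numbers: [26, 28, 20], gcd = 2
Change: index 2, 20 -> 85
gcd of the OTHER numbers (without index 2): gcd([26, 28]) = 2
New gcd = gcd(g_others, new_val) = gcd(2, 85) = 1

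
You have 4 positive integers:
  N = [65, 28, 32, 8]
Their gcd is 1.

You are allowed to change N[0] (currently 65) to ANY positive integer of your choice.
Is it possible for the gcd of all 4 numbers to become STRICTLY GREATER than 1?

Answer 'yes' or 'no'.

Answer: yes

Derivation:
Current gcd = 1
gcd of all OTHER numbers (without N[0]=65): gcd([28, 32, 8]) = 4
The new gcd after any change is gcd(4, new_value).
This can be at most 4.
Since 4 > old gcd 1, the gcd CAN increase (e.g., set N[0] = 4).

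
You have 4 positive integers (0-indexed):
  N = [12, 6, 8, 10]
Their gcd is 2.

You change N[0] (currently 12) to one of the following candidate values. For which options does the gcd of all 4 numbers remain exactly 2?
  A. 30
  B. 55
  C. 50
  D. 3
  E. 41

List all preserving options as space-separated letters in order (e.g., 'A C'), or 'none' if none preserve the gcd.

Old gcd = 2; gcd of others (without N[0]) = 2
New gcd for candidate v: gcd(2, v). Preserves old gcd iff gcd(2, v) = 2.
  Option A: v=30, gcd(2,30)=2 -> preserves
  Option B: v=55, gcd(2,55)=1 -> changes
  Option C: v=50, gcd(2,50)=2 -> preserves
  Option D: v=3, gcd(2,3)=1 -> changes
  Option E: v=41, gcd(2,41)=1 -> changes

Answer: A C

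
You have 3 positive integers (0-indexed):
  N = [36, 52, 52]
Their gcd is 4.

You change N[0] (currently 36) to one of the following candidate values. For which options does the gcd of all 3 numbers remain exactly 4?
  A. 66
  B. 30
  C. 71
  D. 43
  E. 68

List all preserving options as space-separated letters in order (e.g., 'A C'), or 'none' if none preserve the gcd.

Old gcd = 4; gcd of others (without N[0]) = 52
New gcd for candidate v: gcd(52, v). Preserves old gcd iff gcd(52, v) = 4.
  Option A: v=66, gcd(52,66)=2 -> changes
  Option B: v=30, gcd(52,30)=2 -> changes
  Option C: v=71, gcd(52,71)=1 -> changes
  Option D: v=43, gcd(52,43)=1 -> changes
  Option E: v=68, gcd(52,68)=4 -> preserves

Answer: E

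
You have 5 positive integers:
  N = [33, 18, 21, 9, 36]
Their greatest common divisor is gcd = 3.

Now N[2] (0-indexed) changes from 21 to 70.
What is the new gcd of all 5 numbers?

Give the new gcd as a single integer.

Answer: 1

Derivation:
Numbers: [33, 18, 21, 9, 36], gcd = 3
Change: index 2, 21 -> 70
gcd of the OTHER numbers (without index 2): gcd([33, 18, 9, 36]) = 3
New gcd = gcd(g_others, new_val) = gcd(3, 70) = 1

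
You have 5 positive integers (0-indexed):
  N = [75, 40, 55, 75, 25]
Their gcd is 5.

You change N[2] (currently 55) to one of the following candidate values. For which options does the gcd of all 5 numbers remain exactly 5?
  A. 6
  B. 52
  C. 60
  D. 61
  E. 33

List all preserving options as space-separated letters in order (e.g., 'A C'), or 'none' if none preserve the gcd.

Old gcd = 5; gcd of others (without N[2]) = 5
New gcd for candidate v: gcd(5, v). Preserves old gcd iff gcd(5, v) = 5.
  Option A: v=6, gcd(5,6)=1 -> changes
  Option B: v=52, gcd(5,52)=1 -> changes
  Option C: v=60, gcd(5,60)=5 -> preserves
  Option D: v=61, gcd(5,61)=1 -> changes
  Option E: v=33, gcd(5,33)=1 -> changes

Answer: C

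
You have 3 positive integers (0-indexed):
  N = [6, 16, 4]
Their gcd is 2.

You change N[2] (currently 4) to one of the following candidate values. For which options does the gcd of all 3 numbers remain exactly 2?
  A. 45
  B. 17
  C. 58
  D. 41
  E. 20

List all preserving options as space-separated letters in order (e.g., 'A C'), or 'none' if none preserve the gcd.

Answer: C E

Derivation:
Old gcd = 2; gcd of others (without N[2]) = 2
New gcd for candidate v: gcd(2, v). Preserves old gcd iff gcd(2, v) = 2.
  Option A: v=45, gcd(2,45)=1 -> changes
  Option B: v=17, gcd(2,17)=1 -> changes
  Option C: v=58, gcd(2,58)=2 -> preserves
  Option D: v=41, gcd(2,41)=1 -> changes
  Option E: v=20, gcd(2,20)=2 -> preserves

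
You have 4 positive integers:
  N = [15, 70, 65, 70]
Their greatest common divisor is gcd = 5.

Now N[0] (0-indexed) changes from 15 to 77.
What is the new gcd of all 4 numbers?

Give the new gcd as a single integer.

Numbers: [15, 70, 65, 70], gcd = 5
Change: index 0, 15 -> 77
gcd of the OTHER numbers (without index 0): gcd([70, 65, 70]) = 5
New gcd = gcd(g_others, new_val) = gcd(5, 77) = 1

Answer: 1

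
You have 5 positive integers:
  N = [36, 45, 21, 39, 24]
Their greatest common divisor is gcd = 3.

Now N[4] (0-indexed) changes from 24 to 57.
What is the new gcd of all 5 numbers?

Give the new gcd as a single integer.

Numbers: [36, 45, 21, 39, 24], gcd = 3
Change: index 4, 24 -> 57
gcd of the OTHER numbers (without index 4): gcd([36, 45, 21, 39]) = 3
New gcd = gcd(g_others, new_val) = gcd(3, 57) = 3

Answer: 3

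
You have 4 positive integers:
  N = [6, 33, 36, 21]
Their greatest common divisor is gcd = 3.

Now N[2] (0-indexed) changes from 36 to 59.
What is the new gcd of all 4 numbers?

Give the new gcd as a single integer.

Answer: 1

Derivation:
Numbers: [6, 33, 36, 21], gcd = 3
Change: index 2, 36 -> 59
gcd of the OTHER numbers (without index 2): gcd([6, 33, 21]) = 3
New gcd = gcd(g_others, new_val) = gcd(3, 59) = 1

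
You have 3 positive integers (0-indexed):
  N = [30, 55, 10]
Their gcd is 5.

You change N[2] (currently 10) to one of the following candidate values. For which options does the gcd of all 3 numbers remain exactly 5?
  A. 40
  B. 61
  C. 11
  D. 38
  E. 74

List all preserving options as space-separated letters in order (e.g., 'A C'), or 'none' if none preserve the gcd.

Old gcd = 5; gcd of others (without N[2]) = 5
New gcd for candidate v: gcd(5, v). Preserves old gcd iff gcd(5, v) = 5.
  Option A: v=40, gcd(5,40)=5 -> preserves
  Option B: v=61, gcd(5,61)=1 -> changes
  Option C: v=11, gcd(5,11)=1 -> changes
  Option D: v=38, gcd(5,38)=1 -> changes
  Option E: v=74, gcd(5,74)=1 -> changes

Answer: A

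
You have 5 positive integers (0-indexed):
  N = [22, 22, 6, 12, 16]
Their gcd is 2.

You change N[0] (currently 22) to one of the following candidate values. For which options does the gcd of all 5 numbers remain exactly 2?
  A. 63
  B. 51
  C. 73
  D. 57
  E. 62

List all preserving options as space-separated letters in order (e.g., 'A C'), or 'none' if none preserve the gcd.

Old gcd = 2; gcd of others (without N[0]) = 2
New gcd for candidate v: gcd(2, v). Preserves old gcd iff gcd(2, v) = 2.
  Option A: v=63, gcd(2,63)=1 -> changes
  Option B: v=51, gcd(2,51)=1 -> changes
  Option C: v=73, gcd(2,73)=1 -> changes
  Option D: v=57, gcd(2,57)=1 -> changes
  Option E: v=62, gcd(2,62)=2 -> preserves

Answer: E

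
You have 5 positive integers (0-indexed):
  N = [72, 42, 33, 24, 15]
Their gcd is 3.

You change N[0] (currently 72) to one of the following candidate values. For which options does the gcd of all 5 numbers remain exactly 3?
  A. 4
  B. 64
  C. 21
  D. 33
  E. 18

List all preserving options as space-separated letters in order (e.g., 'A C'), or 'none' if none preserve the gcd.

Answer: C D E

Derivation:
Old gcd = 3; gcd of others (without N[0]) = 3
New gcd for candidate v: gcd(3, v). Preserves old gcd iff gcd(3, v) = 3.
  Option A: v=4, gcd(3,4)=1 -> changes
  Option B: v=64, gcd(3,64)=1 -> changes
  Option C: v=21, gcd(3,21)=3 -> preserves
  Option D: v=33, gcd(3,33)=3 -> preserves
  Option E: v=18, gcd(3,18)=3 -> preserves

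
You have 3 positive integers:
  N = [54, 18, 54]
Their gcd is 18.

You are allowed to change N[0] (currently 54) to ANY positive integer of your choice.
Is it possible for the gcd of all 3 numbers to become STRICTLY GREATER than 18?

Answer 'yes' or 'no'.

Current gcd = 18
gcd of all OTHER numbers (without N[0]=54): gcd([18, 54]) = 18
The new gcd after any change is gcd(18, new_value).
This can be at most 18.
Since 18 = old gcd 18, the gcd can only stay the same or decrease.

Answer: no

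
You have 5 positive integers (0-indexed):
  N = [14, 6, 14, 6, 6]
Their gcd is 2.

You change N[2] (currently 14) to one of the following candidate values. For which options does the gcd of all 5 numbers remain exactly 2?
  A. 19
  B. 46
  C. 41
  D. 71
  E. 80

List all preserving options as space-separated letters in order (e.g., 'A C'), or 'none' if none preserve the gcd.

Answer: B E

Derivation:
Old gcd = 2; gcd of others (without N[2]) = 2
New gcd for candidate v: gcd(2, v). Preserves old gcd iff gcd(2, v) = 2.
  Option A: v=19, gcd(2,19)=1 -> changes
  Option B: v=46, gcd(2,46)=2 -> preserves
  Option C: v=41, gcd(2,41)=1 -> changes
  Option D: v=71, gcd(2,71)=1 -> changes
  Option E: v=80, gcd(2,80)=2 -> preserves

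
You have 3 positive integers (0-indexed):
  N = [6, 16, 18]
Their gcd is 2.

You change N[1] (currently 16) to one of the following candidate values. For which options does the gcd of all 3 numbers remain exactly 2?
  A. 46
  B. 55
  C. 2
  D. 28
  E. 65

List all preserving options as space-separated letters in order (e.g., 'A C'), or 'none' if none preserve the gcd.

Answer: A C D

Derivation:
Old gcd = 2; gcd of others (without N[1]) = 6
New gcd for candidate v: gcd(6, v). Preserves old gcd iff gcd(6, v) = 2.
  Option A: v=46, gcd(6,46)=2 -> preserves
  Option B: v=55, gcd(6,55)=1 -> changes
  Option C: v=2, gcd(6,2)=2 -> preserves
  Option D: v=28, gcd(6,28)=2 -> preserves
  Option E: v=65, gcd(6,65)=1 -> changes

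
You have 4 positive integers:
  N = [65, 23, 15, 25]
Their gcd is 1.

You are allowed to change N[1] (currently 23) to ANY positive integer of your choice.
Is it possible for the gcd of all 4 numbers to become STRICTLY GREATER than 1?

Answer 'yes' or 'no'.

Answer: yes

Derivation:
Current gcd = 1
gcd of all OTHER numbers (without N[1]=23): gcd([65, 15, 25]) = 5
The new gcd after any change is gcd(5, new_value).
This can be at most 5.
Since 5 > old gcd 1, the gcd CAN increase (e.g., set N[1] = 5).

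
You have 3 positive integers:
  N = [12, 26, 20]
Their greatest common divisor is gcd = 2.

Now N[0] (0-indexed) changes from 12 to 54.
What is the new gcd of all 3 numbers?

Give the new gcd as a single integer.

Answer: 2

Derivation:
Numbers: [12, 26, 20], gcd = 2
Change: index 0, 12 -> 54
gcd of the OTHER numbers (without index 0): gcd([26, 20]) = 2
New gcd = gcd(g_others, new_val) = gcd(2, 54) = 2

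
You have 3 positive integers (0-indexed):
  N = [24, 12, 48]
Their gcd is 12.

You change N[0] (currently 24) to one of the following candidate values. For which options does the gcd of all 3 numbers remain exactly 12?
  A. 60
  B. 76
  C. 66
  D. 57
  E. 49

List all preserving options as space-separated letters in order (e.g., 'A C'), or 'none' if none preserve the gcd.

Answer: A

Derivation:
Old gcd = 12; gcd of others (without N[0]) = 12
New gcd for candidate v: gcd(12, v). Preserves old gcd iff gcd(12, v) = 12.
  Option A: v=60, gcd(12,60)=12 -> preserves
  Option B: v=76, gcd(12,76)=4 -> changes
  Option C: v=66, gcd(12,66)=6 -> changes
  Option D: v=57, gcd(12,57)=3 -> changes
  Option E: v=49, gcd(12,49)=1 -> changes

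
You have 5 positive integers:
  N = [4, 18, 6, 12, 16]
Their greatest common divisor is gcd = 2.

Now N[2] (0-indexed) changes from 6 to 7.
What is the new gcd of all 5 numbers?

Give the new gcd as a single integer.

Answer: 1

Derivation:
Numbers: [4, 18, 6, 12, 16], gcd = 2
Change: index 2, 6 -> 7
gcd of the OTHER numbers (without index 2): gcd([4, 18, 12, 16]) = 2
New gcd = gcd(g_others, new_val) = gcd(2, 7) = 1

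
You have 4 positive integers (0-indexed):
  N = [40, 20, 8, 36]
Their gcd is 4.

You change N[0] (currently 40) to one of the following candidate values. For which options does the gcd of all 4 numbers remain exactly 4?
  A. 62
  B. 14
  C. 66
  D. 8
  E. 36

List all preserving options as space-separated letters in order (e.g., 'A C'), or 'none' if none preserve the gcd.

Old gcd = 4; gcd of others (without N[0]) = 4
New gcd for candidate v: gcd(4, v). Preserves old gcd iff gcd(4, v) = 4.
  Option A: v=62, gcd(4,62)=2 -> changes
  Option B: v=14, gcd(4,14)=2 -> changes
  Option C: v=66, gcd(4,66)=2 -> changes
  Option D: v=8, gcd(4,8)=4 -> preserves
  Option E: v=36, gcd(4,36)=4 -> preserves

Answer: D E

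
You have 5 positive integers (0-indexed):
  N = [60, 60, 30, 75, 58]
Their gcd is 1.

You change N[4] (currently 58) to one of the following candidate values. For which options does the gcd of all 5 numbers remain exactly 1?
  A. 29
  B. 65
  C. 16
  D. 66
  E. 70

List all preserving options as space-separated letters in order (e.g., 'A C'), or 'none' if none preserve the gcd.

Old gcd = 1; gcd of others (without N[4]) = 15
New gcd for candidate v: gcd(15, v). Preserves old gcd iff gcd(15, v) = 1.
  Option A: v=29, gcd(15,29)=1 -> preserves
  Option B: v=65, gcd(15,65)=5 -> changes
  Option C: v=16, gcd(15,16)=1 -> preserves
  Option D: v=66, gcd(15,66)=3 -> changes
  Option E: v=70, gcd(15,70)=5 -> changes

Answer: A C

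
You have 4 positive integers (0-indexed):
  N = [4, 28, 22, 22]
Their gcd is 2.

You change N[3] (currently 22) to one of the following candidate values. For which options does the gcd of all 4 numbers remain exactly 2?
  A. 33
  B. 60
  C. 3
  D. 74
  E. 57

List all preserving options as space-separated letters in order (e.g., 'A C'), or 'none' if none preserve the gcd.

Answer: B D

Derivation:
Old gcd = 2; gcd of others (without N[3]) = 2
New gcd for candidate v: gcd(2, v). Preserves old gcd iff gcd(2, v) = 2.
  Option A: v=33, gcd(2,33)=1 -> changes
  Option B: v=60, gcd(2,60)=2 -> preserves
  Option C: v=3, gcd(2,3)=1 -> changes
  Option D: v=74, gcd(2,74)=2 -> preserves
  Option E: v=57, gcd(2,57)=1 -> changes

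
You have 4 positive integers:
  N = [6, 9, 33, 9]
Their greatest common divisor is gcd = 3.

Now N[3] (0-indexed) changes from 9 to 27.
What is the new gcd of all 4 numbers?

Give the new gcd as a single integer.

Numbers: [6, 9, 33, 9], gcd = 3
Change: index 3, 9 -> 27
gcd of the OTHER numbers (without index 3): gcd([6, 9, 33]) = 3
New gcd = gcd(g_others, new_val) = gcd(3, 27) = 3

Answer: 3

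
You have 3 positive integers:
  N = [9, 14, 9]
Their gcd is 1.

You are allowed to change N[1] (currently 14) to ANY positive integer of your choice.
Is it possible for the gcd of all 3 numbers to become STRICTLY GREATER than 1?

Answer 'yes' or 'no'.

Answer: yes

Derivation:
Current gcd = 1
gcd of all OTHER numbers (without N[1]=14): gcd([9, 9]) = 9
The new gcd after any change is gcd(9, new_value).
This can be at most 9.
Since 9 > old gcd 1, the gcd CAN increase (e.g., set N[1] = 9).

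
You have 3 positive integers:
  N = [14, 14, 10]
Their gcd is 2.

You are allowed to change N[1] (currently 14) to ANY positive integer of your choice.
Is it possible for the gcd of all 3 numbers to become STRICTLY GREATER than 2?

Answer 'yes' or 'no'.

Current gcd = 2
gcd of all OTHER numbers (without N[1]=14): gcd([14, 10]) = 2
The new gcd after any change is gcd(2, new_value).
This can be at most 2.
Since 2 = old gcd 2, the gcd can only stay the same or decrease.

Answer: no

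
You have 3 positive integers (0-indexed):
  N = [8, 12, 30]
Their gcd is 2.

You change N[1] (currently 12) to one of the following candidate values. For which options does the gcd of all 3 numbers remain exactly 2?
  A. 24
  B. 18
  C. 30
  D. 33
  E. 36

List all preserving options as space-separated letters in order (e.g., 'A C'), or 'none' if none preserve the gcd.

Old gcd = 2; gcd of others (without N[1]) = 2
New gcd for candidate v: gcd(2, v). Preserves old gcd iff gcd(2, v) = 2.
  Option A: v=24, gcd(2,24)=2 -> preserves
  Option B: v=18, gcd(2,18)=2 -> preserves
  Option C: v=30, gcd(2,30)=2 -> preserves
  Option D: v=33, gcd(2,33)=1 -> changes
  Option E: v=36, gcd(2,36)=2 -> preserves

Answer: A B C E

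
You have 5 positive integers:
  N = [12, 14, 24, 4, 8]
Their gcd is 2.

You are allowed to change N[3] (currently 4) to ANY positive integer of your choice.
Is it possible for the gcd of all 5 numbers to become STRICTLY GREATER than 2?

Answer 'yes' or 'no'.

Answer: no

Derivation:
Current gcd = 2
gcd of all OTHER numbers (without N[3]=4): gcd([12, 14, 24, 8]) = 2
The new gcd after any change is gcd(2, new_value).
This can be at most 2.
Since 2 = old gcd 2, the gcd can only stay the same or decrease.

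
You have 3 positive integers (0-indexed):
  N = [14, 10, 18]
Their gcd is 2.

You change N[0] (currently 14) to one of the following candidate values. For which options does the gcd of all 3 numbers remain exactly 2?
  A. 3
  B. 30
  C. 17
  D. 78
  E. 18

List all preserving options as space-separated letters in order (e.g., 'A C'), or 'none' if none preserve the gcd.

Answer: B D E

Derivation:
Old gcd = 2; gcd of others (without N[0]) = 2
New gcd for candidate v: gcd(2, v). Preserves old gcd iff gcd(2, v) = 2.
  Option A: v=3, gcd(2,3)=1 -> changes
  Option B: v=30, gcd(2,30)=2 -> preserves
  Option C: v=17, gcd(2,17)=1 -> changes
  Option D: v=78, gcd(2,78)=2 -> preserves
  Option E: v=18, gcd(2,18)=2 -> preserves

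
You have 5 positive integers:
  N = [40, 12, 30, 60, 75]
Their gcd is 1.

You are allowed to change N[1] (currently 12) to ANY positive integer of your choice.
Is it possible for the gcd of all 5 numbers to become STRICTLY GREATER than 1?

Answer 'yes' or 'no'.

Current gcd = 1
gcd of all OTHER numbers (without N[1]=12): gcd([40, 30, 60, 75]) = 5
The new gcd after any change is gcd(5, new_value).
This can be at most 5.
Since 5 > old gcd 1, the gcd CAN increase (e.g., set N[1] = 5).

Answer: yes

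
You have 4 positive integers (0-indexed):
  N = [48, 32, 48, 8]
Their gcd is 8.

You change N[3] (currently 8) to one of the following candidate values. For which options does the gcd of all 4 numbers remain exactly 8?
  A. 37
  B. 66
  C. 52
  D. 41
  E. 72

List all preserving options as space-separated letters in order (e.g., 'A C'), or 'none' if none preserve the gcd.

Answer: E

Derivation:
Old gcd = 8; gcd of others (without N[3]) = 16
New gcd for candidate v: gcd(16, v). Preserves old gcd iff gcd(16, v) = 8.
  Option A: v=37, gcd(16,37)=1 -> changes
  Option B: v=66, gcd(16,66)=2 -> changes
  Option C: v=52, gcd(16,52)=4 -> changes
  Option D: v=41, gcd(16,41)=1 -> changes
  Option E: v=72, gcd(16,72)=8 -> preserves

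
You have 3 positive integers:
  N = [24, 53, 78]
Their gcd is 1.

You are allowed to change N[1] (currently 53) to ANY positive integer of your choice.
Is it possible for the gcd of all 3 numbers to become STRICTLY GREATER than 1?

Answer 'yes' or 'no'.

Current gcd = 1
gcd of all OTHER numbers (without N[1]=53): gcd([24, 78]) = 6
The new gcd after any change is gcd(6, new_value).
This can be at most 6.
Since 6 > old gcd 1, the gcd CAN increase (e.g., set N[1] = 6).

Answer: yes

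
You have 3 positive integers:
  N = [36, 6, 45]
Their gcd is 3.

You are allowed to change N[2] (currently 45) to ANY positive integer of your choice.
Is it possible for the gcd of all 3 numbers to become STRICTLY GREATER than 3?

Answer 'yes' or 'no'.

Current gcd = 3
gcd of all OTHER numbers (without N[2]=45): gcd([36, 6]) = 6
The new gcd after any change is gcd(6, new_value).
This can be at most 6.
Since 6 > old gcd 3, the gcd CAN increase (e.g., set N[2] = 6).

Answer: yes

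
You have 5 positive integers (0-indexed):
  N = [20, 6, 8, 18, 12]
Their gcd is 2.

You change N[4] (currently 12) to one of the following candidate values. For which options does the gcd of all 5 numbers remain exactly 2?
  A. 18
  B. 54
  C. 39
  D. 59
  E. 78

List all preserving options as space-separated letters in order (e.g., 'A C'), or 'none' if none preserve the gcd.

Old gcd = 2; gcd of others (without N[4]) = 2
New gcd for candidate v: gcd(2, v). Preserves old gcd iff gcd(2, v) = 2.
  Option A: v=18, gcd(2,18)=2 -> preserves
  Option B: v=54, gcd(2,54)=2 -> preserves
  Option C: v=39, gcd(2,39)=1 -> changes
  Option D: v=59, gcd(2,59)=1 -> changes
  Option E: v=78, gcd(2,78)=2 -> preserves

Answer: A B E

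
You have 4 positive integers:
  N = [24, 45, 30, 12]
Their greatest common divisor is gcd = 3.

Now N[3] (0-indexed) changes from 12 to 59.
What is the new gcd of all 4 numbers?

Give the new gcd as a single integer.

Answer: 1

Derivation:
Numbers: [24, 45, 30, 12], gcd = 3
Change: index 3, 12 -> 59
gcd of the OTHER numbers (without index 3): gcd([24, 45, 30]) = 3
New gcd = gcd(g_others, new_val) = gcd(3, 59) = 1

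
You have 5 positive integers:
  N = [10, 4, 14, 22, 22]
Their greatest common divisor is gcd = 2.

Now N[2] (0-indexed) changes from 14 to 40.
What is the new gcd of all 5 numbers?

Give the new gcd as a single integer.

Answer: 2

Derivation:
Numbers: [10, 4, 14, 22, 22], gcd = 2
Change: index 2, 14 -> 40
gcd of the OTHER numbers (without index 2): gcd([10, 4, 22, 22]) = 2
New gcd = gcd(g_others, new_val) = gcd(2, 40) = 2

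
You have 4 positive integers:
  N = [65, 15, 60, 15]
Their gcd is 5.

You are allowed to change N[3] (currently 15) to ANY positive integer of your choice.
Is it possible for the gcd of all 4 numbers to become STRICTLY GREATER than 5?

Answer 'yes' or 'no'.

Current gcd = 5
gcd of all OTHER numbers (without N[3]=15): gcd([65, 15, 60]) = 5
The new gcd after any change is gcd(5, new_value).
This can be at most 5.
Since 5 = old gcd 5, the gcd can only stay the same or decrease.

Answer: no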